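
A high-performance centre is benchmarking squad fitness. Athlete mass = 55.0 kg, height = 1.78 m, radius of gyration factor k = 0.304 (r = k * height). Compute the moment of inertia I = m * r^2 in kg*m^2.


r = k * height = 0.304 * 1.78 = 0.54112 m
r^2 = 0.54112^2 = 0.292811
I = 55.0 * 0.292811 = 16.105 kg*m^2

16.105 kg*m^2


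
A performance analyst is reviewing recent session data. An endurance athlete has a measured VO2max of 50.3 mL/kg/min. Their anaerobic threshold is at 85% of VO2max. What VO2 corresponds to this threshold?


Anaerobic threshold VO2 = VO2max * 85%
= 50.3 * 0.85
= 42.76 mL/kg/min

42.76 mL/kg/min


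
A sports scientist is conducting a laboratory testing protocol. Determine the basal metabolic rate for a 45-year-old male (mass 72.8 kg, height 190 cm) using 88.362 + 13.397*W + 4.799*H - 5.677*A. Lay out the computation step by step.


BMR = 88.362 + 13.397*72.8 + 4.799*190 - 5.677*45
= 1720.01 kcal/day

1720.01 kcal/day


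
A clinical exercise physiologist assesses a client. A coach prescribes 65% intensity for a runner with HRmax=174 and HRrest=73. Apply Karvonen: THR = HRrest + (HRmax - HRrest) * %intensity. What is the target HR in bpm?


Heart rate reserve = 174 - 73 = 101
Intensity fraction = 65 / 100 = 0.65
THR = 73 + 101 * 0.65 = 138.65 bpm

138.65 bpm


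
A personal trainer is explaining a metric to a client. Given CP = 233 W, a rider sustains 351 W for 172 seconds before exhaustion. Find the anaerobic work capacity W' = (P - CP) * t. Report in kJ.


Excess power = 351 - 233 = 118 W
Work above CP = 118 * 172 = 20296 J
W' = 20.296 kJ

20.296 kJ


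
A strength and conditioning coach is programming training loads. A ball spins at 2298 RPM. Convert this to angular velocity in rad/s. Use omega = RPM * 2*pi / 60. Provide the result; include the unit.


omega = 2298 * 2 * pi / 60
= 2298 * 6.28318531 / 60
= 14438.76 / 60
= 240.646 rad/s

240.646 rad/s


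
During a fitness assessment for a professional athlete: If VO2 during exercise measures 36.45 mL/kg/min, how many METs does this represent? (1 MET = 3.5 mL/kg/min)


METs = VO2 / 3.5 = 36.45 / 3.5 = 10.41

10.41 METs


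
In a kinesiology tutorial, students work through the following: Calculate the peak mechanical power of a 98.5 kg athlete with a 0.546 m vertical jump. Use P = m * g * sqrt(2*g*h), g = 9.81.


First, sqrt(2gh) = sqrt(2 * 9.81 * 0.546)
= sqrt(10.71252) = 3.272999 m/s
Power = 98.5 * 9.81 * 3.272999 = 3162.65 W

3162.65 W


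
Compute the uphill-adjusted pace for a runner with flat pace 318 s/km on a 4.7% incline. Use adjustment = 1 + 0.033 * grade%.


Adjustment factor = 1 + 0.033 * 4.7 = 1.1551
Grade-adjusted pace = 318 * 1.1551 = 367.32 s/km

367.32 s/km


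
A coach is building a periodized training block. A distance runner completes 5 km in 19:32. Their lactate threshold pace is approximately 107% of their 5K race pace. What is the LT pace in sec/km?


Convert to seconds: 19 min 32 s = 1172 s
Pace per km = 1172 / 5 = 234.4 s/km
LT pace = 234.4 * 1.07 = 250.81 s/km

250.81 s/km


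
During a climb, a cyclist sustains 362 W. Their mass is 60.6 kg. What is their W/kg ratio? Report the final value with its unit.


Power-to-weight = 362 W / 60.6 kg
= 5.974 W/kg

5.974 W/kg


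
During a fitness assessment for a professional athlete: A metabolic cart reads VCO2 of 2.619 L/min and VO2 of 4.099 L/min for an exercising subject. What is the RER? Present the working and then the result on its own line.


RER = VCO2 / VO2 = 2.619 / 4.099 = 0.6389

0.6389


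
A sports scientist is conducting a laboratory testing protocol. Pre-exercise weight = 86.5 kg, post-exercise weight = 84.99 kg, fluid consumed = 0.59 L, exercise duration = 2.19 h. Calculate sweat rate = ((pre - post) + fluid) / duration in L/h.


Weight loss = 86.5 - 84.99 = 1.51 kg (approx L)
Total sweat = 1.51 + 0.59 = 2.1 L
Sweat rate = 2.1 / 2.19 = 0.959 L/h

0.959 L/h


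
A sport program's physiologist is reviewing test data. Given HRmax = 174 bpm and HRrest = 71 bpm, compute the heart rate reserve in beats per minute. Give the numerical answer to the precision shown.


Heart rate reserve = maximum HR minus resting HR
HRR = 174 - 71 = 103 bpm

103 bpm


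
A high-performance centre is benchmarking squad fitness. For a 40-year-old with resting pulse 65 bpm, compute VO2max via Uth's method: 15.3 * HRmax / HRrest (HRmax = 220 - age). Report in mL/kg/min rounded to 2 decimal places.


Step 1: HRmax = 220 - 40 = 180 bpm
Step 2: Ratio = 180 / 65 = 2.7692
Step 3: VO2max = 15.3 * 2.7692 = 42.37 mL/kg/min

42.37 mL/kg/min


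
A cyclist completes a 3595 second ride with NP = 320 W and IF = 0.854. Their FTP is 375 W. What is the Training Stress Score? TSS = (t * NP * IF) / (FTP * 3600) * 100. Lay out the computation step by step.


t * NP * IF = 3595 * 320 * 0.854 = 982441.6
FTP * 3600 = 1350000
TSS = (982441.6 / 1350000) * 100 = 72.77

72.77 TSS


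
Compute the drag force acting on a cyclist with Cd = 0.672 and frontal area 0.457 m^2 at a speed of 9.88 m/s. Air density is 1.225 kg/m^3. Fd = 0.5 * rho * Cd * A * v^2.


Step 1: v^2 = 97.6144
Step 2: Fd = 0.5 * 1.225 * 0.672 * 0.457 * 97.6144
= 18.361 N

18.361 N


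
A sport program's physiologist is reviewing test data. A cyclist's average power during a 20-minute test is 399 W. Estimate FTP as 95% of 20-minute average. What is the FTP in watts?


FTP = 20-min power * 0.95
= 399 * 0.95
= 379.05 W

379.05 W


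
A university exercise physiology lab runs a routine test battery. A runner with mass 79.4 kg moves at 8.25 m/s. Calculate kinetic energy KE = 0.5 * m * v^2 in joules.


v^2 = 8.25^2 = 68.0625
KE = 0.5 * 79.4 * 68.0625
= 2702.08 J

2702.08 J


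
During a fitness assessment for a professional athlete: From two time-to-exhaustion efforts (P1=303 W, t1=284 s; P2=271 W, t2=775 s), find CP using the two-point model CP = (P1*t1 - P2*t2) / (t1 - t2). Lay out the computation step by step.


Work in trial 1 = 86052 J
Work in trial 2 = 210025 J
Delta work = -123973 J
Delta time = -491 s
CP = -123973 / -491 = 252.49 W

252.49 W


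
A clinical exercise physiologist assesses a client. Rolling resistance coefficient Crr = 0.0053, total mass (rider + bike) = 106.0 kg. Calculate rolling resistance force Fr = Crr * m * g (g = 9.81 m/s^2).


Fr = Crr * m * g
= 0.0053 * 106.0 * 9.81
= 5.511 N

5.511 N


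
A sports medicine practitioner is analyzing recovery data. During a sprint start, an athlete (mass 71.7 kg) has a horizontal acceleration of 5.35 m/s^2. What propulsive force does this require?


Propulsive force = mass * acceleration
= 71.7 kg * 5.35 m/s^2
= 383.6 N

383.6 N


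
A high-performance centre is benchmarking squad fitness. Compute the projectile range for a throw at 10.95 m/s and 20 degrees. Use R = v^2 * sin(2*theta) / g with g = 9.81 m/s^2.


Two times the angle = 40 degrees
sin(40) = 0.642788
R = 119.9025 * 0.642788 / 9.81 = 7.856 m

7.856 m


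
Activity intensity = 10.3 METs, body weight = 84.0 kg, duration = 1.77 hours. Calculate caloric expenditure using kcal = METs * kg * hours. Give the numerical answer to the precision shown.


kcal = 10.3 * 84.0 * 1.77
= 865.2 * 1.77
= 1531.4 kcal

1531.4 kcal


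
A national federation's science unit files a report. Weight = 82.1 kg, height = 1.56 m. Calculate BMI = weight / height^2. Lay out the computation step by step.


height^2 = 1.56^2 = 2.4336
BMI = 82.1 / 2.4336 = 33.74 kg/m^2

33.74 kg/m^2


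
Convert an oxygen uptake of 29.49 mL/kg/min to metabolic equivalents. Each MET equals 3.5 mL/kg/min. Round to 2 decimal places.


One MET = 3.5 mL/kg/min
Number of METs = 29.49 / 3.5
= 8.43 METs

8.43 METs


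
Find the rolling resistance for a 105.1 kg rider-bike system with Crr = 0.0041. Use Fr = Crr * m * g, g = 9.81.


m * g = 105.1 * 9.81 = 1031.031 N
Fr = 0.0041 * 1031.031 = 4.227 N

4.227 N


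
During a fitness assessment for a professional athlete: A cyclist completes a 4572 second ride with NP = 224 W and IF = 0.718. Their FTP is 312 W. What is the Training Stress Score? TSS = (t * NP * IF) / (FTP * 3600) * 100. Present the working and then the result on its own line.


t * NP * IF = 4572 * 224 * 0.718 = 735323.904
FTP * 3600 = 1123200
TSS = (735323.904 / 1123200) * 100 = 65.47

65.47 TSS


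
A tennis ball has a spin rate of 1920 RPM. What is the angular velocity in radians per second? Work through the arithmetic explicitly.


Convert RPM to rad/s: multiply by 2*pi and divide by 60
omega = 1920 * 2 * pi / 60
= 201.062 rad/s

201.062 rad/s


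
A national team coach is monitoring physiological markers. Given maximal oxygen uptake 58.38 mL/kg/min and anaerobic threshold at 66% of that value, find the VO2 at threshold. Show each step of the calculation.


Percentage as decimal = 0.66
VO2 at AT = 58.38 * 0.66 = 38.53 mL/kg/min

38.53 mL/kg/min


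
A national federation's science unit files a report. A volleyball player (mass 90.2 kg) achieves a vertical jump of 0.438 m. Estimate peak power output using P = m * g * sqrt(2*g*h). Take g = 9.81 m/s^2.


2 * g * h = 2 * 9.81 * 0.438 = 8.59356
sqrt(8.59356) = 2.931477 m/s
P = 90.2 * 9.81 * 2.931477 = 2593.95 W

2593.95 W


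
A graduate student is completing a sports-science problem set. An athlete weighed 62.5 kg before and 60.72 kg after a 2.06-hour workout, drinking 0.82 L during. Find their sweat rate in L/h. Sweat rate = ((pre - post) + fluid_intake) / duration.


Body mass change = 1.78 kg
Total sweat loss = 1.78 + 0.82 = 2.6 L
Rate = 2.6 / 2.06 = 1.262 L/h

1.262 L/h


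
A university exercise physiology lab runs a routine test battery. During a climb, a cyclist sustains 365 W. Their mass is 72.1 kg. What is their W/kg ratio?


Power-to-weight = 365 W / 72.1 kg
= 5.062 W/kg

5.062 W/kg


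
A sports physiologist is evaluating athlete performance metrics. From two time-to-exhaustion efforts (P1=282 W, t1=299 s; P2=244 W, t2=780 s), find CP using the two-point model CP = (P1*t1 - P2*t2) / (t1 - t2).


Work in trial 1 = 84318 J
Work in trial 2 = 190320 J
Delta work = -106002 J
Delta time = -481 s
CP = -106002 / -481 = 220.38 W

220.38 W


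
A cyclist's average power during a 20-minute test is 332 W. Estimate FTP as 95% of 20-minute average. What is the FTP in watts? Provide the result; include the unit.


FTP = 20-min power * 0.95
= 332 * 0.95
= 315.4 W

315.4 W


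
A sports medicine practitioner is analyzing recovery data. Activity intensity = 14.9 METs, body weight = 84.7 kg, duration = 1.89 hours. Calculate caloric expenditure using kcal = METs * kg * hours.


kcal = 14.9 * 84.7 * 1.89
= 1262.03 * 1.89
= 2385.24 kcal

2385.24 kcal


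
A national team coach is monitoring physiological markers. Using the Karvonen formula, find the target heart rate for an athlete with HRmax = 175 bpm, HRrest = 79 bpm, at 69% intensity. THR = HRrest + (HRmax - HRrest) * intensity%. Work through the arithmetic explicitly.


HRR = 175 - 79 = 96
THR = 79 + 96 * 0.69
= 79 + 66.24
= 145.24 bpm

145.24 bpm


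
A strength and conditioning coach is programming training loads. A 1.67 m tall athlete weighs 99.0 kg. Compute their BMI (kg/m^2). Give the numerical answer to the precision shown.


height^2 = 2.7889 m^2
BMI = 99.0 / 2.7889 = 35.5 kg/m^2

35.5 kg/m^2


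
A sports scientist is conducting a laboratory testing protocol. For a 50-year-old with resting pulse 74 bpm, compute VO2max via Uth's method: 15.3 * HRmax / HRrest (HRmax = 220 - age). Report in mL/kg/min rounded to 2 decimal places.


Step 1: HRmax = 220 - 50 = 170 bpm
Step 2: Ratio = 170 / 74 = 2.2973
Step 3: VO2max = 15.3 * 2.2973 = 35.15 mL/kg/min

35.15 mL/kg/min


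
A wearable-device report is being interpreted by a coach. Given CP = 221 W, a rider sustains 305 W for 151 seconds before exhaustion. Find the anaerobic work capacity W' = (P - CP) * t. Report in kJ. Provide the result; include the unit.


Excess power = 305 - 221 = 84 W
Work above CP = 84 * 151 = 12684 J
W' = 12.684 kJ

12.684 kJ


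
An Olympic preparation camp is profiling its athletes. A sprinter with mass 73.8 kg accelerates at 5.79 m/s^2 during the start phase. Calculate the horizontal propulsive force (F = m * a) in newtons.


F = m * a
= 73.8 * 5.79
= 427.3 N

427.3 N


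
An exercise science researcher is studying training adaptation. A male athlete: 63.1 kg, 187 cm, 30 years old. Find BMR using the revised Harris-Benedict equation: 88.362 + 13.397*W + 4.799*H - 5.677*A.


Intercept = 88.362
Weight contribution = 13.397 * 63.1 = 845.3507
Height contribution = 4.799 * 187 = 897.413
Age contribution = 5.677 * 30 = 170.31
BMR = 88.362 + 845.3507 + 897.413 - 170.31
= 1660.82 kcal/day

1660.82 kcal/day


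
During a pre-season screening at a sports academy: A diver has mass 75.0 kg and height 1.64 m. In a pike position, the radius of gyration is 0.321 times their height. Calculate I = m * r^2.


r = 0.321 * 1.64 = 0.52644 m
I = m * r^2 = 75.0 * 0.277139 = 20.785 kg*m^2

20.785 kg*m^2


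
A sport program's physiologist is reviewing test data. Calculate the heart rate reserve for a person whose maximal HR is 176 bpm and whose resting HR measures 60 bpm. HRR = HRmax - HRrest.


HRmax = 176 bpm
HRrest = 60 bpm
HRR = 176 - 60 = 116 bpm

116 bpm


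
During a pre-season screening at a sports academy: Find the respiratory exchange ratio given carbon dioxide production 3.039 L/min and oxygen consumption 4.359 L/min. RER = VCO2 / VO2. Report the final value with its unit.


VCO2 = 3.039 L/min
VO2 = 4.359 L/min
RER = 3.039 / 4.359 = 0.6972

0.6972


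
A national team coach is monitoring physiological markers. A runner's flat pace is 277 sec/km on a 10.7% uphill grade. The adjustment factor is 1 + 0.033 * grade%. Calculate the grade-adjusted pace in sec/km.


Factor = 1 + 0.033 * 10.7 = 1.3531
Adjusted pace = 277 * 1.3531
= 374.81 sec/km

374.81 s/km


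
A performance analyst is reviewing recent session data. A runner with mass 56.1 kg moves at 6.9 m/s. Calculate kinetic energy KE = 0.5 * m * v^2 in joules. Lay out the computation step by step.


v^2 = 6.9^2 = 47.61
KE = 0.5 * 56.1 * 47.61
= 1335.46 J

1335.46 J


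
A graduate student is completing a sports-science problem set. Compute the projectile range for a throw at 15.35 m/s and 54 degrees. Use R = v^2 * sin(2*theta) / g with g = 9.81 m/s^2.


Two times the angle = 108 degrees
sin(108) = 0.951057
R = 235.6225 * 0.951057 / 9.81 = 22.843 m

22.843 m


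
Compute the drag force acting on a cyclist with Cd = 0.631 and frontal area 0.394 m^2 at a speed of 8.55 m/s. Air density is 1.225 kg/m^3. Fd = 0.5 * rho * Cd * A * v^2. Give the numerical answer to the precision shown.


Step 1: v^2 = 73.1025
Step 2: Fd = 0.5 * 1.225 * 0.631 * 0.394 * 73.1025
= 11.132 N

11.132 N


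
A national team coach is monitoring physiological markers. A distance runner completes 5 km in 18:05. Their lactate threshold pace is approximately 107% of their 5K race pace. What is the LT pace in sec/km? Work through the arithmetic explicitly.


Convert to seconds: 18 min 5 s = 1085 s
Pace per km = 1085 / 5 = 217.0 s/km
LT pace = 217.0 * 1.07 = 232.19 s/km

232.19 s/km


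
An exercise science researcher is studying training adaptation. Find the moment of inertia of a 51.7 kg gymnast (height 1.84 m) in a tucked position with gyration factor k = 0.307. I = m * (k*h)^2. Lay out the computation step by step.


Radius of gyration = 0.307 * 1.84 = 0.56488 m
I = 51.7 * 0.56488^2
= 51.7 * 0.319089
= 16.497 kg*m^2

16.497 kg*m^2


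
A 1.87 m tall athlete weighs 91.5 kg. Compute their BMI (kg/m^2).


height^2 = 3.4969 m^2
BMI = 91.5 / 3.4969 = 26.17 kg/m^2

26.17 kg/m^2


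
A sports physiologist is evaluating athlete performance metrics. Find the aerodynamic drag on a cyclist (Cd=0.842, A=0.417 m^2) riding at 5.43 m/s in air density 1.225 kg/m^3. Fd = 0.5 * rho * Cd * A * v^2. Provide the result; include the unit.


Fd = 0.5 * 1.225 * 0.842 * 0.417 * 5.43^2
= 0.5 * 1.225 * 0.842 * 0.417 * 29.4849
= 6.341 N

6.341 N


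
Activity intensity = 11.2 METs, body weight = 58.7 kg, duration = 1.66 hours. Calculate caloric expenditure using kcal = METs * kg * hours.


kcal = 11.2 * 58.7 * 1.66
= 657.44 * 1.66
= 1091.35 kcal

1091.35 kcal


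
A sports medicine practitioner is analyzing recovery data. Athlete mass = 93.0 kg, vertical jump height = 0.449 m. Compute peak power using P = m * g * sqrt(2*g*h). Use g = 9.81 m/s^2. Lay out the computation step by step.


sqrt(2 * 9.81 * 0.449) = sqrt(8.80938) = 2.96806 m/s
P = 93.0 * 9.81 * 2.96806
= 2707.85 W

2707.85 W


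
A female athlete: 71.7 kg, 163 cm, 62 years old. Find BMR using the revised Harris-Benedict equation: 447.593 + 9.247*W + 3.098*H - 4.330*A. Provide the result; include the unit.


Intercept = 447.593
Weight contribution = 9.247 * 71.7 = 663.0099
Height contribution = 3.098 * 163 = 504.974
Age contribution = 4.33 * 62 = 268.46
BMR = 447.593 + 663.0099 + 504.974 - 268.46
= 1347.12 kcal/day

1347.12 kcal/day


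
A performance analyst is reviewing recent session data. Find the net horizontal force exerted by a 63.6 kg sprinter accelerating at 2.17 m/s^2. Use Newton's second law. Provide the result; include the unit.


Newton's second law: F = m * a
F = 63.6 * 2.17 = 138.01 N

138.01 N


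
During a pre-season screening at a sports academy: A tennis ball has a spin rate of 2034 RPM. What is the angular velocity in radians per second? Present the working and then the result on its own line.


Convert RPM to rad/s: multiply by 2*pi and divide by 60
omega = 2034 * 2 * pi / 60
= 213.0 rad/s

213.0 rad/s


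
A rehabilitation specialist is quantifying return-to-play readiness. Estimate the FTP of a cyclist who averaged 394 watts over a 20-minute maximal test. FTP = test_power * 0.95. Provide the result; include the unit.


FTP = 394 * 0.95 = 374.3 W

374.3 W


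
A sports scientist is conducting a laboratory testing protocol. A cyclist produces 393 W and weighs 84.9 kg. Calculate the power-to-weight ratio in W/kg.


P/W = power / mass
= 393 / 84.9
= 4.629 W/kg

4.629 W/kg


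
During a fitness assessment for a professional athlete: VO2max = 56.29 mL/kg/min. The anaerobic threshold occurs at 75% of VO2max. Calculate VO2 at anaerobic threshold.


AT fraction = 75 / 100 = 0.75
AT VO2 = 56.29 * 0.75
= 42.22 mL/kg/min

42.22 mL/kg/min


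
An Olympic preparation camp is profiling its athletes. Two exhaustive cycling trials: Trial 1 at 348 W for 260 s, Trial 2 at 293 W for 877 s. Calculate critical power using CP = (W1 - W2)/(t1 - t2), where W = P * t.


W1 = 348 * 260 = 90480 J
W2 = 293 * 877 = 256961 J
CP = (90480 - 256961) / (260 - 877)
= -166481 / -617
= 269.82 W

269.82 W


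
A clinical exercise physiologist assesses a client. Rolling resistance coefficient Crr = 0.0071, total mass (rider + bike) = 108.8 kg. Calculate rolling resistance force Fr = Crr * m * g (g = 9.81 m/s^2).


Fr = Crr * m * g
= 0.0071 * 108.8 * 9.81
= 7.578 N

7.578 N


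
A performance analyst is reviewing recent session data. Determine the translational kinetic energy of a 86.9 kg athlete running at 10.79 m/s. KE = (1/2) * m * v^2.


KE = 0.5 * m * v^2
= 0.5 * 86.9 * 10.79^2
= 0.5 * 86.9 * 116.4241
= 5058.63 J

5058.63 J


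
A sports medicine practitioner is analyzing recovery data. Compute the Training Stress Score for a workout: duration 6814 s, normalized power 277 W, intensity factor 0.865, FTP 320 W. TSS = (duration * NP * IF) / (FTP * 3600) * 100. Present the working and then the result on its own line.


Product = 6814 * 277 * 0.865 = 1632668.47
Base = 320 * 3600 = 1152000
TSS = 1632668.47 / 1152000 * 100 = 141.72

141.72 TSS


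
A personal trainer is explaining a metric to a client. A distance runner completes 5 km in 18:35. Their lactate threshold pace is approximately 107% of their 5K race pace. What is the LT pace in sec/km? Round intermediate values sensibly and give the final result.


Convert to seconds: 18 min 35 s = 1115 s
Pace per km = 1115 / 5 = 223.0 s/km
LT pace = 223.0 * 1.07 = 238.61 s/km

238.61 s/km


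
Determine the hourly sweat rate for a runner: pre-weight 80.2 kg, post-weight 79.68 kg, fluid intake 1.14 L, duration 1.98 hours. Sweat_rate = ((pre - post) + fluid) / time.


Mass lost = 80.2 - 79.68 = 0.52 kg
Add fluid consumed: 0.52 + 1.14 = 1.66 L total sweat
Sweat rate = 1.66 / 1.98 = 0.838 L/h

0.838 L/h


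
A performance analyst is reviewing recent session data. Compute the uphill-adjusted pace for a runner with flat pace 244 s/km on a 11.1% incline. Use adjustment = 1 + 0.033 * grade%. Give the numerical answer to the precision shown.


Adjustment factor = 1 + 0.033 * 11.1 = 1.3663
Grade-adjusted pace = 244 * 1.3663 = 333.38 s/km

333.38 s/km


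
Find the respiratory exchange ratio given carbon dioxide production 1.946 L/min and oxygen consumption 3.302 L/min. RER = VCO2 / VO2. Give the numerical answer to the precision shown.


VCO2 = 1.946 L/min
VO2 = 3.302 L/min
RER = 1.946 / 3.302 = 0.5893

0.5893


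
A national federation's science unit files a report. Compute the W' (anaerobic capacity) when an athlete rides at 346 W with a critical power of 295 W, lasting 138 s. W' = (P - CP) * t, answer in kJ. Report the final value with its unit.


Above-CP power = 51 W
Duration = 138 s
W' = 51 * 138 = 7038 J
Convert: 7038 / 1000 = 7.038 kJ

7.038 kJ


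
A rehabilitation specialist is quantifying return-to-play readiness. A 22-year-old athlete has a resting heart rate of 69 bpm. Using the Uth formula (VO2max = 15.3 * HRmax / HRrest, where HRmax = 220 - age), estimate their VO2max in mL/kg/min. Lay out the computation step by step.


HRmax = 220 - 22 = 198 bpm
Ratio = HRmax / HRrest = 198 / 69 = 2.8696
VO2max = 15.3 * 2.8696 = 43.9 mL/kg/min

43.9 mL/kg/min


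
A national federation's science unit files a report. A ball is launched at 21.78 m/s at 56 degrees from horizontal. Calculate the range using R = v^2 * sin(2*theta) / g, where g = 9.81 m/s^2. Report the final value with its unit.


sin(2 * 56) = sin(112) = 0.927184
v^2 = 21.78^2 = 474.3684
R = 474.3684 * 0.927184 / 9.81
= 44.835 m

44.835 m


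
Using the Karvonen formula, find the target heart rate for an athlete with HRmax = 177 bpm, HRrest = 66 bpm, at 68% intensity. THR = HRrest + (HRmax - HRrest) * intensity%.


HRR = 177 - 66 = 111
THR = 66 + 111 * 0.68
= 66 + 75.48
= 141.48 bpm

141.48 bpm


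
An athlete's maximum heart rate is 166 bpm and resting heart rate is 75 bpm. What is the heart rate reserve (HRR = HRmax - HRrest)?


HRR = HRmax - HRrest
= 166 - 75
= 91 bpm

91 bpm


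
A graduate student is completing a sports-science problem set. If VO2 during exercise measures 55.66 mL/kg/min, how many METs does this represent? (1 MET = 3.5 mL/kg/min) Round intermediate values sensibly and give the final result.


METs = VO2 / 3.5 = 55.66 / 3.5 = 15.9

15.9 METs


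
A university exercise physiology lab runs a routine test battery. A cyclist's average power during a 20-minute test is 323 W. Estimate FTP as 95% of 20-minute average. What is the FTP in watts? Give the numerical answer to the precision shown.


FTP = 20-min power * 0.95
= 323 * 0.95
= 306.85 W

306.85 W


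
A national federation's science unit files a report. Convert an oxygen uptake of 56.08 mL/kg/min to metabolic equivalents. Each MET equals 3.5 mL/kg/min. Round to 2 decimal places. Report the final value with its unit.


One MET = 3.5 mL/kg/min
Number of METs = 56.08 / 3.5
= 16.02 METs

16.02 METs


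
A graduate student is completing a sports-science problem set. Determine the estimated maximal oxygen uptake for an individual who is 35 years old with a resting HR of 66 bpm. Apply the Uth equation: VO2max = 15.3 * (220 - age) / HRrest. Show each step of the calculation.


HRmax = 220 - 35 = 185
VO2max = 15.3 * (185 / 66)
= 15.3 * 2.803
= 42.89 mL/kg/min

42.89 mL/kg/min


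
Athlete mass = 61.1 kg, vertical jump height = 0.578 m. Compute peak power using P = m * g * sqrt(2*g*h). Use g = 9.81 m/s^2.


sqrt(2 * 9.81 * 0.578) = sqrt(11.34036) = 3.367545 m/s
P = 61.1 * 9.81 * 3.367545
= 2018.48 W

2018.48 W


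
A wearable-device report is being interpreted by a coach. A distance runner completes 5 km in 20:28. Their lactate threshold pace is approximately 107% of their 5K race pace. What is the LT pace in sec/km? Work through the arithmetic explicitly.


Convert to seconds: 20 min 28 s = 1228 s
Pace per km = 1228 / 5 = 245.6 s/km
LT pace = 245.6 * 1.07 = 262.79 s/km

262.79 s/km


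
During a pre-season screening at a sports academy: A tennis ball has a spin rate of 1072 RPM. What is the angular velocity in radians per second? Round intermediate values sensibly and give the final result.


Convert RPM to rad/s: multiply by 2*pi and divide by 60
omega = 1072 * 2 * pi / 60
= 112.26 rad/s

112.26 rad/s


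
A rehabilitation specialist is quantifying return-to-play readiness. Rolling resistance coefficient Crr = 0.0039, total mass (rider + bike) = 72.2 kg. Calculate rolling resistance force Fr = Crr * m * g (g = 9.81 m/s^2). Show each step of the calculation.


Fr = Crr * m * g
= 0.0039 * 72.2 * 9.81
= 2.762 N

2.762 N


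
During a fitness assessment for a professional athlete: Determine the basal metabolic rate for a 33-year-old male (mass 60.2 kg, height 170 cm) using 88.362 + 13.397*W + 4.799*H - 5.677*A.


BMR = 88.362 + 13.397*60.2 + 4.799*170 - 5.677*33
= 1523.35 kcal/day

1523.35 kcal/day


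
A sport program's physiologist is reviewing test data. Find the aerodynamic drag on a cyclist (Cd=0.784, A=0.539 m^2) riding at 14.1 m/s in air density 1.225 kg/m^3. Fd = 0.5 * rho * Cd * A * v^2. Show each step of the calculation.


Fd = 0.5 * 1.225 * 0.784 * 0.539 * 14.1^2
= 0.5 * 1.225 * 0.784 * 0.539 * 198.81
= 51.458 N

51.458 N


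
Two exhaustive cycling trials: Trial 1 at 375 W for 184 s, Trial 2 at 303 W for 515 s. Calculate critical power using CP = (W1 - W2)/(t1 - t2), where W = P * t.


W1 = 375 * 184 = 69000 J
W2 = 303 * 515 = 156045 J
CP = (69000 - 156045) / (184 - 515)
= -87045 / -331
= 262.98 W

262.98 W


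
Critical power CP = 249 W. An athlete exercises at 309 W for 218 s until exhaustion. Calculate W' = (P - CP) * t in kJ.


P - CP = 309 - 249 = 60 W
W' = 60 * 218 = 13080 J
= 13080 / 1000 = 13.08 kJ

13.08 kJ


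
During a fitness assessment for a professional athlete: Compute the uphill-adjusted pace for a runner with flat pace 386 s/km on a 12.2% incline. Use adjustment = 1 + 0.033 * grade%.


Adjustment factor = 1 + 0.033 * 12.2 = 1.4026
Grade-adjusted pace = 386 * 1.4026 = 541.4 s/km

541.4 s/km


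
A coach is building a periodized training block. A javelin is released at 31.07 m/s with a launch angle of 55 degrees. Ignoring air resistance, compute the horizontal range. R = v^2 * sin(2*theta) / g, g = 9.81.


Launch speed squared = 965.3449
sin(2 * 55 deg) = 0.939693
Range = 965.3449 * 0.939693 / 9.81
= 92.47 m

92.47 m


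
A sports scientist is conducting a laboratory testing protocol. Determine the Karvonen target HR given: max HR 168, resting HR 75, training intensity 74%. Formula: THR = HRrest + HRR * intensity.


HRR = HRmax - HRrest = 168 - 75 = 93
THR = 75 + 93 * 0.74
= 143.82 bpm

143.82 bpm


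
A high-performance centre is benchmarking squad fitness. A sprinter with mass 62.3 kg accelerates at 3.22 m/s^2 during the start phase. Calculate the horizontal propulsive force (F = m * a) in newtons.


F = m * a
= 62.3 * 3.22
= 200.61 N

200.61 N


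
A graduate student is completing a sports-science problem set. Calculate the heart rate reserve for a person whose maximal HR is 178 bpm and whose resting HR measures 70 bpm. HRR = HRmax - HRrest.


HRmax = 178 bpm
HRrest = 70 bpm
HRR = 178 - 70 = 108 bpm

108 bpm


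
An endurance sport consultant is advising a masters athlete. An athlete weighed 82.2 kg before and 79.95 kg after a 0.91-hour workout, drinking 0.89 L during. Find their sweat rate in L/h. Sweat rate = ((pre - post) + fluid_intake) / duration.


Body mass change = 2.25 kg
Total sweat loss = 2.25 + 0.89 = 3.14 L
Rate = 3.14 / 0.91 = 3.451 L/h

3.451 L/h


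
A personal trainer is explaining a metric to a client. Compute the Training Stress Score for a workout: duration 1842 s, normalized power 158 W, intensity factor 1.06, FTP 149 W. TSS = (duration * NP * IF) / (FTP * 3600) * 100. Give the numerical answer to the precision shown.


Product = 1842 * 158 * 1.06 = 308498.16
Base = 149 * 3600 = 536400
TSS = 308498.16 / 536400 * 100 = 57.51

57.51 TSS


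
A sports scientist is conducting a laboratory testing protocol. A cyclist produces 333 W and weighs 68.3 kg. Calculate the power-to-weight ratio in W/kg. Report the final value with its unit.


P/W = power / mass
= 333 / 68.3
= 4.876 W/kg

4.876 W/kg


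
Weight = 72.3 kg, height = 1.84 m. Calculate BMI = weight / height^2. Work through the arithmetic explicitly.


height^2 = 1.84^2 = 3.3856
BMI = 72.3 / 3.3856 = 21.36 kg/m^2

21.36 kg/m^2


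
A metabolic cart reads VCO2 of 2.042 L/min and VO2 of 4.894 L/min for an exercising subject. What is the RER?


RER = VCO2 / VO2 = 2.042 / 4.894 = 0.4172

0.4172


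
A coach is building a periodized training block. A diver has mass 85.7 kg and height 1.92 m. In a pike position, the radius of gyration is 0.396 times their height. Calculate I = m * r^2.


r = 0.396 * 1.92 = 0.76032 m
I = m * r^2 = 85.7 * 0.578087 = 49.542 kg*m^2

49.542 kg*m^2


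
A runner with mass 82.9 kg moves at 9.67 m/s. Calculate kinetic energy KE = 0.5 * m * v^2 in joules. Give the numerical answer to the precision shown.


v^2 = 9.67^2 = 93.5089
KE = 0.5 * 82.9 * 93.5089
= 3875.94 J

3875.94 J


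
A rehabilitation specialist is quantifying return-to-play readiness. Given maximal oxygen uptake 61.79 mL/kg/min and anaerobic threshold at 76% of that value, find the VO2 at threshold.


Percentage as decimal = 0.76
VO2 at AT = 61.79 * 0.76 = 46.96 mL/kg/min

46.96 mL/kg/min


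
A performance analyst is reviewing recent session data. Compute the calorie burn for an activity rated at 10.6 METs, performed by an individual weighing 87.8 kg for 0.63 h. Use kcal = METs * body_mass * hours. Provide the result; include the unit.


Product of METs and mass = 10.6 * 87.8 = 930.68
Total kcal = 930.68 * 0.63 = 586.33 kcal

586.33 kcal


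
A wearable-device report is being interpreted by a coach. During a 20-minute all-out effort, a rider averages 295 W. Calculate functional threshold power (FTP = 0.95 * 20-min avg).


FTP = 0.95 * 295
= 280.25 W

280.25 W


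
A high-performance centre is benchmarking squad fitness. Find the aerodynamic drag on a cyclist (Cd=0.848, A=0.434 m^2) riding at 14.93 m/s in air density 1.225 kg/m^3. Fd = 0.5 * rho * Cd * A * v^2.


Fd = 0.5 * 1.225 * 0.848 * 0.434 * 14.93^2
= 0.5 * 1.225 * 0.848 * 0.434 * 222.9049
= 50.247 N

50.247 N


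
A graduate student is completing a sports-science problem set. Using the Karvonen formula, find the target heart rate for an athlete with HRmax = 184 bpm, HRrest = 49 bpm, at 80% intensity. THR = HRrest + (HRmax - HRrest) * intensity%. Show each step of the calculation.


HRR = 184 - 49 = 135
THR = 49 + 135 * 0.8
= 49 + 108.0
= 157.0 bpm

157.0 bpm


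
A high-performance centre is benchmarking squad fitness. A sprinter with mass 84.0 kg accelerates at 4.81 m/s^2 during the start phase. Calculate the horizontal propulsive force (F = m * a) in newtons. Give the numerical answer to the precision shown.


F = m * a
= 84.0 * 4.81
= 404.04 N

404.04 N


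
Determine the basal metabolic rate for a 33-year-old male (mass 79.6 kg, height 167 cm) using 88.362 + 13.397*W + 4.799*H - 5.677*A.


BMR = 88.362 + 13.397*79.6 + 4.799*167 - 5.677*33
= 1768.86 kcal/day

1768.86 kcal/day


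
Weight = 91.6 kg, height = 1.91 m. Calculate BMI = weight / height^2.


height^2 = 1.91^2 = 3.6481
BMI = 91.6 / 3.6481 = 25.11 kg/m^2

25.11 kg/m^2


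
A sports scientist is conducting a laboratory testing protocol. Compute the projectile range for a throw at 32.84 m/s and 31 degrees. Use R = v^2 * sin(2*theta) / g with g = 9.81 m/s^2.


Two times the angle = 62 degrees
sin(62) = 0.882948
R = 1078.4656 * 0.882948 / 9.81 = 97.067 m

97.067 m


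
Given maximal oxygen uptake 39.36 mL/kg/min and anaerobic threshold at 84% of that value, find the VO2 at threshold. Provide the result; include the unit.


Percentage as decimal = 0.84
VO2 at AT = 39.36 * 0.84 = 33.06 mL/kg/min

33.06 mL/kg/min


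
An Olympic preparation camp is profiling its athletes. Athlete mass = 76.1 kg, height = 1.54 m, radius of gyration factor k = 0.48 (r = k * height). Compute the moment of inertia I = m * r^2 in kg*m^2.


r = k * height = 0.48 * 1.54 = 0.7392 m
r^2 = 0.7392^2 = 0.546417
I = 76.1 * 0.546417 = 41.582 kg*m^2

41.582 kg*m^2


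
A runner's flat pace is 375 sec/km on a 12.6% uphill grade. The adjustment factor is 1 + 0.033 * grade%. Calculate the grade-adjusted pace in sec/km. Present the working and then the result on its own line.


Factor = 1 + 0.033 * 12.6 = 1.4158
Adjusted pace = 375 * 1.4158
= 530.93 sec/km

530.93 s/km


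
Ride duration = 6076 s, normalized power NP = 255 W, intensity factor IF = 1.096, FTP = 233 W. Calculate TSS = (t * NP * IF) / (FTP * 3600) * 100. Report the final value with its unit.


Numerator = 6076 * 255 * 1.096 = 1698120.48
Denominator = 233 * 3600 = 838800
TSS = 1698120.48 / 838800 * 100
= 202.45

202.45 TSS


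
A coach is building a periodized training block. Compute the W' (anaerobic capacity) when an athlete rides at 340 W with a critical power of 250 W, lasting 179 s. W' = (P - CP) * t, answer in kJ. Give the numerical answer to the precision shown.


Above-CP power = 90 W
Duration = 179 s
W' = 90 * 179 = 16110 J
Convert: 16110 / 1000 = 16.11 kJ

16.11 kJ


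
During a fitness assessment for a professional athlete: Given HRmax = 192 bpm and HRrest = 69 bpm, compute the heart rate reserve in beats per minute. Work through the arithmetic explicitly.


Heart rate reserve = maximum HR minus resting HR
HRR = 192 - 69 = 123 bpm

123 bpm


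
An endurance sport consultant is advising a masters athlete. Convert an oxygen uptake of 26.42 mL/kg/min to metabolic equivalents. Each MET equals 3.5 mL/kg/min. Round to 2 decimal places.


One MET = 3.5 mL/kg/min
Number of METs = 26.42 / 3.5
= 7.55 METs

7.55 METs


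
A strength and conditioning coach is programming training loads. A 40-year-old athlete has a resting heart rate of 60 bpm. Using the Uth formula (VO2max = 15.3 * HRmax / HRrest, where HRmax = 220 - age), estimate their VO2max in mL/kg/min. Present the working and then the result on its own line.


HRmax = 220 - 40 = 180 bpm
Ratio = HRmax / HRrest = 180 / 60 = 3.0
VO2max = 15.3 * 3.0 = 45.9 mL/kg/min

45.9 mL/kg/min


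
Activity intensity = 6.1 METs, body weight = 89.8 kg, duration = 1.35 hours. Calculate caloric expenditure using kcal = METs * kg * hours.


kcal = 6.1 * 89.8 * 1.35
= 547.78 * 1.35
= 739.5 kcal

739.5 kcal


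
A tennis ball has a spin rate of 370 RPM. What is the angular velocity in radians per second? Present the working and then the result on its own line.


Convert RPM to rad/s: multiply by 2*pi and divide by 60
omega = 370 * 2 * pi / 60
= 38.746 rad/s

38.746 rad/s


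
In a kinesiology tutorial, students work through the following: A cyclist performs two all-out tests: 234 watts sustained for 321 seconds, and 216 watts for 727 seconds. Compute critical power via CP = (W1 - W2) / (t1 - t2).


W1 = P1 * t1 = 234 * 321 = 75114 J
W2 = P2 * t2 = 216 * 727 = 157032 J
CP = (75114 - 157032) / (321 - 727)
= 201.77 W

201.77 W


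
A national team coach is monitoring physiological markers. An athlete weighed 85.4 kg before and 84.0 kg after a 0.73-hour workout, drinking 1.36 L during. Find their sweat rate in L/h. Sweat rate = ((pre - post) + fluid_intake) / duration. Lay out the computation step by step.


Body mass change = 1.4 kg
Total sweat loss = 1.4 + 1.36 = 2.76 L
Rate = 2.76 / 0.73 = 3.781 L/h

3.781 L/h


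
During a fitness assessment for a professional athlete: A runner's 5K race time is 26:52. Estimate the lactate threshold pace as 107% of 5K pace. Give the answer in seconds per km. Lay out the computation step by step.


Total race time = 26*60 + 52 = 1612 seconds
5K pace = 1612 / 5 = 322.4 sec/km
LT pace = 322.4 * 1.07 = 344.97 sec/km

344.97 s/km


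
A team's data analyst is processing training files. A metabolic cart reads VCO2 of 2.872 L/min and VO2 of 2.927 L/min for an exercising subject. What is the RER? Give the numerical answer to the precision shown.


RER = VCO2 / VO2 = 2.872 / 2.927 = 0.9812

0.9812


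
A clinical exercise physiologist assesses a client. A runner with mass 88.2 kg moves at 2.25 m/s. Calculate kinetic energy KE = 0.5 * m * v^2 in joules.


v^2 = 2.25^2 = 5.0625
KE = 0.5 * 88.2 * 5.0625
= 223.26 J

223.26 J


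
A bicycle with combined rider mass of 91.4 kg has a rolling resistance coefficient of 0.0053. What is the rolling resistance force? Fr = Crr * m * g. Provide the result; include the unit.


Fr = 0.0053 * 91.4 * 9.81
= 0.48442 * 9.81
= 4.752 N

4.752 N


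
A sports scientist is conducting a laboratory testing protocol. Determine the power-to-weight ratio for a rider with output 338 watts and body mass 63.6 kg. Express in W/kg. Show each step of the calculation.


P/W = 338 / 63.6 = 5.314 W/kg

5.314 W/kg


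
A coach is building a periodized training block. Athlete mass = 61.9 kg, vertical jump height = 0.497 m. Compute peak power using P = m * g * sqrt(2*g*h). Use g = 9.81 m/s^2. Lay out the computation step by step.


sqrt(2 * 9.81 * 0.497) = sqrt(9.75114) = 3.122682 m/s
P = 61.9 * 9.81 * 3.122682
= 1896.21 W

1896.21 W


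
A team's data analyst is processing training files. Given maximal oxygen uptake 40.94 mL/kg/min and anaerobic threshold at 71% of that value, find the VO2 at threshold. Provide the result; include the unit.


Percentage as decimal = 0.71
VO2 at AT = 40.94 * 0.71 = 29.07 mL/kg/min

29.07 mL/kg/min


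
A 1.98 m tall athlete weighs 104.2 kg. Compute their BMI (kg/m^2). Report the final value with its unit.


height^2 = 3.9204 m^2
BMI = 104.2 / 3.9204 = 26.58 kg/m^2

26.58 kg/m^2


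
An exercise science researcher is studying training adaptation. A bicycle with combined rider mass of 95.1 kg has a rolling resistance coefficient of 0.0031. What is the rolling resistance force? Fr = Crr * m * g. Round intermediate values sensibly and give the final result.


Fr = 0.0031 * 95.1 * 9.81
= 0.29481 * 9.81
= 2.892 N

2.892 N


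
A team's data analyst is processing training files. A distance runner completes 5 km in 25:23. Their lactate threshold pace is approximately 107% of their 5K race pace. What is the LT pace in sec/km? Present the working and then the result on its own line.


Convert to seconds: 25 min 23 s = 1523 s
Pace per km = 1523 / 5 = 304.6 s/km
LT pace = 304.6 * 1.07 = 325.92 s/km

325.92 s/km


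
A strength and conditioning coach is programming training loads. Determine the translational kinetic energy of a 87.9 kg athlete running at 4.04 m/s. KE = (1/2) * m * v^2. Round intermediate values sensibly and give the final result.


KE = 0.5 * m * v^2
= 0.5 * 87.9 * 4.04^2
= 0.5 * 87.9 * 16.3216
= 717.33 J

717.33 J


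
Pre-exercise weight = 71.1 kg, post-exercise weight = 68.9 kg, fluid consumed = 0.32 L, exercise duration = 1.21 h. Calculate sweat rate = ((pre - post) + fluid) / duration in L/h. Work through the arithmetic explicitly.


Weight loss = 71.1 - 68.9 = 2.2 kg (approx L)
Total sweat = 2.2 + 0.32 = 2.52 L
Sweat rate = 2.52 / 1.21 = 2.083 L/h

2.083 L/h


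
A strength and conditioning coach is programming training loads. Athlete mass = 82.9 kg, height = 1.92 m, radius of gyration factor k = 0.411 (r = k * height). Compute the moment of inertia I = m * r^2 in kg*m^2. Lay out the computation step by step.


r = k * height = 0.411 * 1.92 = 0.78912 m
r^2 = 0.78912^2 = 0.62271
I = 82.9 * 0.62271 = 51.623 kg*m^2

51.623 kg*m^2
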